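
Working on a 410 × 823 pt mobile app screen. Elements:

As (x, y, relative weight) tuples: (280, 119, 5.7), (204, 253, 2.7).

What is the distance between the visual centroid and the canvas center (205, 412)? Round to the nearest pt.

Σw = 5.7 + 2.7 = 8.4.
Σw·x = 5.7·280 + 2.7·204 = 2146.8, so x̄ = 2146.8/8.4 ≈ 255.57.
Σw·y = 5.7·119 + 2.7·253 = 1361.4, so ȳ = 1361.4/8.4 ≈ 162.07.
From (205, 412): dx = 50.57, dy = -249.93, so the distance is √(dx²+dy²) ≈ 254.99.

≈ 255 pt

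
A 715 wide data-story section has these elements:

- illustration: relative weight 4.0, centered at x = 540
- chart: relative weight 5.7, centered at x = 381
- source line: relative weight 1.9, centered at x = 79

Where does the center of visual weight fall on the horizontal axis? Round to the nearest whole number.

Σw = 4.0 + 5.7 + 1.9 = 11.6.
Σw·x = 4.0·540 + 5.7·381 + 1.9·79 = 4481.8, so x̄ = 4481.8/11.6 ≈ 386.36.

x ≈ 386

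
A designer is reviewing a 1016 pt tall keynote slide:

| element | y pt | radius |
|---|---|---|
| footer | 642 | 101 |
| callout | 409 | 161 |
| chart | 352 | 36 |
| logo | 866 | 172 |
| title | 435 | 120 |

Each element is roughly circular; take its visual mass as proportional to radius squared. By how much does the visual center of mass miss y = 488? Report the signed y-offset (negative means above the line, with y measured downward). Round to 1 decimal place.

≈ 120.0 pt

Weights ∝ r²: footer 101² = 10201, callout 161² = 25921, chart 36² = 1296, logo 172² = 29584, title 120² = 14400; Σw = 81402.
y-moment: 10201·642 + 25921·409 + 1296·352 + 29584·866 + 14400·435 = 49490667; centroid 49490667/81402 ≈ 607.98.
Against y = 488, that's 607.98 − 488 = 119.98.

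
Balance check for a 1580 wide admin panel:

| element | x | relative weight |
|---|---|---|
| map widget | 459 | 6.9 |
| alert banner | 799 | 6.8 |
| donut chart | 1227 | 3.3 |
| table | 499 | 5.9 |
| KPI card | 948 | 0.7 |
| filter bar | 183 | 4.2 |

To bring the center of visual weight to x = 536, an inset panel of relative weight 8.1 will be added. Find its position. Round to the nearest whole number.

x ≈ 274

With the inset panel, Σw becomes 6.9 + 6.8 + 3.3 + 5.9 + 0.7 + 4.2 + 8.1 = 35.9.
x: need Σw·x = 35.9·536 = 19242.4. Existing = 6.9·459 + 6.8·799 + 3.3·1227 + 5.9·499 + 0.7·948 + 4.2·183 = 17025.7. Remainder 2216.7 / 8.1 ≈ 273.67.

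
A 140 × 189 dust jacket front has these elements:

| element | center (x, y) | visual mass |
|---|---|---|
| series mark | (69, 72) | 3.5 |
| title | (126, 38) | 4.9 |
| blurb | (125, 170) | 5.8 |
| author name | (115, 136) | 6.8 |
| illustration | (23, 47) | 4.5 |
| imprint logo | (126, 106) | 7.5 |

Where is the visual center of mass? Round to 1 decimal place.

(103.5, 101.7)

Weights sum to 3.5 + 4.9 + 5.8 + 6.8 + 4.5 + 7.5 = 33.0.
x-moment: 3.5·69 + 4.9·126 + 5.8·125 + 6.8·115 + 4.5·23 + 7.5·126 = 3414.4; centroid 3414.4/33.0 ≈ 103.47.
y-moment: 3.5·72 + 4.9·38 + 5.8·170 + 6.8·136 + 4.5·47 + 7.5·106 = 3355.5; centroid 3355.5/33.0 ≈ 101.68.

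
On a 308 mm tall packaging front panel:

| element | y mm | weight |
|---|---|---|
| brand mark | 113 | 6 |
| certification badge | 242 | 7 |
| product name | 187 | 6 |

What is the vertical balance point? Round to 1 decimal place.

Total weight = 6 + 7 + 6 = 19.
y-moment: 6·113 + 7·242 + 6·187 = 3494; centroid 3494/19 ≈ 183.89.

y ≈ 183.9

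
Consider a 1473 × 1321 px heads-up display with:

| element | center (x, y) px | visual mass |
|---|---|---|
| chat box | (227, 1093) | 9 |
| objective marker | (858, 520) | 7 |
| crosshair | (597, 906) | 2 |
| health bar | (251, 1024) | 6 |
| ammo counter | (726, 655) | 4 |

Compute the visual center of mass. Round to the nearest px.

Total weight = 9 + 7 + 2 + 6 + 4 = 28.
x-moment: 9·227 + 7·858 + 2·597 + 6·251 + 4·726 = 13653; centroid 13653/28 ≈ 487.61.
y-moment: 9·1093 + 7·520 + 2·906 + 6·1024 + 4·655 = 24053; centroid 24053/28 ≈ 859.04.

(488, 859)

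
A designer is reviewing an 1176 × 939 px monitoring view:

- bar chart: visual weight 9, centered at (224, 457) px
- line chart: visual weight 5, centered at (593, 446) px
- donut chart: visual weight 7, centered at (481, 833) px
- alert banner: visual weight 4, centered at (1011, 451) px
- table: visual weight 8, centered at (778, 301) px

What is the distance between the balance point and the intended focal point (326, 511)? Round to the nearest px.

Σw = 9 + 5 + 7 + 4 + 8 = 33.
Σw·x = 9·224 + 5·593 + 7·481 + 4·1011 + 8·778 = 18616, so x̄ = 18616/33 ≈ 564.12.
Σw·y = 9·457 + 5·446 + 7·833 + 4·451 + 8·301 = 16386, so ȳ = 16386/33 ≈ 496.55.
Relative to (326, 511): Δ = (238.12, -14.45); |Δ| = √(238.12² + -14.45²) ≈ 238.56.

≈ 239 px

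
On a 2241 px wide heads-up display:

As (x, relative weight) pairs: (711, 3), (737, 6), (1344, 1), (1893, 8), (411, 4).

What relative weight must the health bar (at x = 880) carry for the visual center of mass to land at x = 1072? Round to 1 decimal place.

w ≈ 5.7

Known weights sum to 3 + 6 + 1 + 8 + 4 = 22; their moment is 3·711 + 6·737 + 1·1344 + 8·1893 + 4·411 = 24687.
Set Σw·x/Σw = 1072: (24687 + 880w) = 1072·(22 + w).
Solving: w = (1072·22 − 24687) / (880 − 1072) = -1103 / -192 ≈ 5.74.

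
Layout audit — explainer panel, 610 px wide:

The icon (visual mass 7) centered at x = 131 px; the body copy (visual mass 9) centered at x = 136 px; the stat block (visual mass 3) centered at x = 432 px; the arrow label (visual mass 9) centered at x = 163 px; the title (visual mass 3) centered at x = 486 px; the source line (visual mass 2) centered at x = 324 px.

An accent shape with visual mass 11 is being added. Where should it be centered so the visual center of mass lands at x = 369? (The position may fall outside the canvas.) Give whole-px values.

x ≈ 839

New total weight: (7 + 9 + 3 + 9 + 3 + 2) + 11 = 44.
x: target moment 44×369 = 16236; current 7·131 + 9·136 + 3·432 + 9·163 + 3·486 + 2·324 = 7010; the accent shape supplies 9226, so x = 9226/11 ≈ 838.73.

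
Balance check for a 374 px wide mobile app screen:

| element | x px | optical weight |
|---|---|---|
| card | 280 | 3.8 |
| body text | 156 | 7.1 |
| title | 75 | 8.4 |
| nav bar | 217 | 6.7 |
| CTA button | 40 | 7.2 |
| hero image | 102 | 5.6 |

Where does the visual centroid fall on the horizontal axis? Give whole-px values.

x ≈ 132

Total weight = 3.8 + 7.1 + 8.4 + 6.7 + 7.2 + 5.6 = 38.8.
x-moment: 3.8·280 + 7.1·156 + 8.4·75 + 6.7·217 + 7.2·40 + 5.6·102 = 5114.7; centroid 5114.7/38.8 ≈ 131.82.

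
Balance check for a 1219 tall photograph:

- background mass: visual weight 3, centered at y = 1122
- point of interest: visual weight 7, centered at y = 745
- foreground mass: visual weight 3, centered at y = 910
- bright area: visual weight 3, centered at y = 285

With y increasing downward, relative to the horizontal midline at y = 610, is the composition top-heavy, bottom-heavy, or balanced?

bottom-heavy

Total weight = 3 + 7 + 3 + 3 = 16.
y: (3·1122 + 7·745 + 3·910 + 3·285) / 16 = 12166 / 16 ≈ 760.38
Since 760.4 is below (larger y than) 610, the composition reads bottom-heavy.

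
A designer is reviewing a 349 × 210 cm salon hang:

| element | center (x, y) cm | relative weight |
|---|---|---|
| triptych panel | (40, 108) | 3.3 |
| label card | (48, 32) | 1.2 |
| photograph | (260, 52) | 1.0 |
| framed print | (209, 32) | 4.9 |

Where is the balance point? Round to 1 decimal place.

Σw = 3.3 + 1.2 + 1.0 + 4.9 = 10.4.
Σw·x = 3.3·40 + 1.2·48 + 1.0·260 + 4.9·209 = 1473.7, so x̄ = 1473.7/10.4 ≈ 141.70.
Σw·y = 3.3·108 + 1.2·32 + 1.0·52 + 4.9·32 = 603.6, so ȳ = 603.6/10.4 ≈ 58.04.

(141.7, 58.0)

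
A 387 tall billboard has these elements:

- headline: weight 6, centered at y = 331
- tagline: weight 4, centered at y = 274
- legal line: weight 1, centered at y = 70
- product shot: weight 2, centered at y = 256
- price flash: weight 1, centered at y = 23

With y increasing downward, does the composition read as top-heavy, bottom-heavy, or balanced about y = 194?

bottom-heavy

Weights sum to 6 + 4 + 1 + 2 + 1 = 14.
Σw·y = 6·331 + 4·274 + 1·70 + 2·256 + 1·23 = 3687, so ȳ = 3687/14 ≈ 263.36.
263.4 lies below (larger y than) the midline 194, so the layout is bottom-heavy.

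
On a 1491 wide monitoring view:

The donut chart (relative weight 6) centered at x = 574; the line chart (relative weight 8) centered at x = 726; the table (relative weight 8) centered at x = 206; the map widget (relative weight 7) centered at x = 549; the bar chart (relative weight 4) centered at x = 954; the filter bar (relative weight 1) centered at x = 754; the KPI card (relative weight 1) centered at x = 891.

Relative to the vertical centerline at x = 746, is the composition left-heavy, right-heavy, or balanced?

Weights sum to 6 + 8 + 8 + 7 + 4 + 1 + 1 = 35.
x-moment: 6·574 + 8·726 + 8·206 + 7·549 + 4·954 + 1·754 + 1·891 = 20204; centroid 20204/35 ≈ 577.26.
577.3 vs midline 746 → left-heavy.

left-heavy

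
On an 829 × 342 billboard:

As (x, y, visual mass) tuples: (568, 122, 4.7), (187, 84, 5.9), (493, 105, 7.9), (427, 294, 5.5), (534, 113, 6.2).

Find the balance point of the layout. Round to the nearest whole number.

(441, 140)

Weights sum to 4.7 + 5.9 + 7.9 + 5.5 + 6.2 = 30.2.
Σw·x = 4.7·568 + 5.9·187 + 7.9·493 + 5.5·427 + 6.2·534 = 13326.9, so x̄ = 13326.9/30.2 ≈ 441.29.
Σw·y = 4.7·122 + 5.9·84 + 7.9·105 + 5.5·294 + 6.2·113 = 4216.1, so ȳ = 4216.1/30.2 ≈ 139.61.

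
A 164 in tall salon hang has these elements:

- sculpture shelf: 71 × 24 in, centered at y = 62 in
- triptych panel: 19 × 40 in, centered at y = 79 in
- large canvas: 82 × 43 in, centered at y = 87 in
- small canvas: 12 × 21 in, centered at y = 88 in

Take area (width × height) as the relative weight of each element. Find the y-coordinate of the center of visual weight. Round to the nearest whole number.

Areas → weights: sculpture shelf 71·24 = 1704, triptych panel 19·40 = 760, large canvas 82·43 = 3526, small canvas 12·21 = 252; Σw = 6242.
Σw·y = 1704·62 + 760·79 + 3526·87 + 252·88 = 494626, so ȳ = 494626/6242 ≈ 79.24.

y ≈ 79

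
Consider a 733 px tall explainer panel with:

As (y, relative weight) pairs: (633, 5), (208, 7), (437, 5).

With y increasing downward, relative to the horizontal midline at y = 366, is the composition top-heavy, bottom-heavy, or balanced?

Total weight = 5 + 7 + 5 = 17.
y: (5·633 + 7·208 + 5·437) / 17 = 6806 / 17 ≈ 400.35
400.4 lies below (larger y than) the midline 366, so the layout is bottom-heavy.

bottom-heavy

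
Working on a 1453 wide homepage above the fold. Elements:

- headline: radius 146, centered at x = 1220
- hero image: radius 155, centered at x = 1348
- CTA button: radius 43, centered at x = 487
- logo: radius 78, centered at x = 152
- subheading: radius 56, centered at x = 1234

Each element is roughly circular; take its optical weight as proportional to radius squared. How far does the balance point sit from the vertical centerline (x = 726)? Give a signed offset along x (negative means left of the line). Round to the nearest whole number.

≈ 410

r² weights: headline 146² = 21316, hero image 155² = 24025, CTA button 43² = 1849, logo 78² = 6084, subheading 56² = 3136. Total = 56410.
x-moment: 21316·1220 + 24025·1348 + 1849·487 + 6084·152 + 3136·1234 = 64086275; centroid 64086275/56410 ≈ 1136.08.
Offset from x = 726: 1136.08 − 726 ≈ 410.08.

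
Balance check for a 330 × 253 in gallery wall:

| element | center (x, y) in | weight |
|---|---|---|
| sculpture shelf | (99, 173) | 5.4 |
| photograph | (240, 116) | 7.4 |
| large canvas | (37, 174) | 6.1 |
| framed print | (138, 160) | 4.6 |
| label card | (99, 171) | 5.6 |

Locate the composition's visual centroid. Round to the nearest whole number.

Σw = 5.4 + 7.4 + 6.1 + 4.6 + 5.6 = 29.1.
x: (5.4·99 + 7.4·240 + 6.1·37 + 4.6·138 + 5.6·99) / 29.1 = 3725.5 / 29.1 ≈ 128.02
y: (5.4·173 + 7.4·116 + 6.1·174 + 4.6·160 + 5.6·171) / 29.1 = 4547.6 / 29.1 ≈ 156.27

(128, 156)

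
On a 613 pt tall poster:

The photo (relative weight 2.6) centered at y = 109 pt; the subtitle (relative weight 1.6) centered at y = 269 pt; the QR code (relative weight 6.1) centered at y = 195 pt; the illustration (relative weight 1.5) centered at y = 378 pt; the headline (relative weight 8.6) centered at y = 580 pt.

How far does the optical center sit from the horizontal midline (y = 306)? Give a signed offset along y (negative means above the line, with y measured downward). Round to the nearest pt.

Total weight = 2.6 + 1.6 + 6.1 + 1.5 + 8.6 = 20.4.
y: (2.6·109 + 1.6·269 + 6.1·195 + 1.5·378 + 8.6·580) / 20.4 = 7458.3 / 20.4 ≈ 365.60
Difference: 365.60 − 306 ≈ 59.60.

≈ 60 pt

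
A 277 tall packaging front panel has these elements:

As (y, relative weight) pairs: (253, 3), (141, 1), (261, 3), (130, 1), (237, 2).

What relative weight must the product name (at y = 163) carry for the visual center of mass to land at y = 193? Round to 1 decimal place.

Existing Σw = 10 (3 + 1 + 3 + 1 + 2); existing moment 3·253 + 1·141 + 3·261 + 1·130 + 2·237 = 2287.
For the centroid to hit 193: (2287 + w·163) / (10 + w) = 193.
Solving: w = (193·10 − 2287) / (163 − 193) = -357 / -30 ≈ 11.90.

w ≈ 11.9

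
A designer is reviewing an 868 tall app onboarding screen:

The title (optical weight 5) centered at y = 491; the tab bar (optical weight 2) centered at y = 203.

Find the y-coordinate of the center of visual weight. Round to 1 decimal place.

Total weight = 5 + 2 = 7.
y: (5·491 + 2·203) / 7 = 2861 / 7 ≈ 408.71

y ≈ 408.7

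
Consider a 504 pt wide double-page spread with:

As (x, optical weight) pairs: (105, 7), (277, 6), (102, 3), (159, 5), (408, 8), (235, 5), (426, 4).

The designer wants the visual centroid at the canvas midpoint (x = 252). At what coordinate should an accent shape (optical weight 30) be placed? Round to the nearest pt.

New total weight: (7 + 6 + 3 + 5 + 8 + 5 + 4) + 30 = 68.
x: need Σw·x = 68·252 = 17136. Existing = 7·105 + 6·277 + 3·102 + 5·159 + 8·408 + 5·235 + 4·426 = 9641. Remainder 7495 / 30 ≈ 249.83.

x ≈ 250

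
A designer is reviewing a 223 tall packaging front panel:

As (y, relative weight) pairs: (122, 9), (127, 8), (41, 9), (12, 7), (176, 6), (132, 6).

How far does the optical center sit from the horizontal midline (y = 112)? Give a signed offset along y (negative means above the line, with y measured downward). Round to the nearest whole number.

Weights sum to 9 + 8 + 9 + 7 + 6 + 6 = 45.
y-moment: 9·122 + 8·127 + 9·41 + 7·12 + 6·176 + 6·132 = 4415; centroid 4415/45 ≈ 98.11.
Against y = 112, that's 98.11 − 112 = -13.89.

≈ -14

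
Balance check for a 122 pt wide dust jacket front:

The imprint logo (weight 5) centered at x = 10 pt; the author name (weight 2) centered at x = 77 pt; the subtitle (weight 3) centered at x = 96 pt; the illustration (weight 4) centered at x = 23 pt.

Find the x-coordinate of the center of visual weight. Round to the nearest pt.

Weights sum to 5 + 2 + 3 + 4 = 14.
x: (5·10 + 2·77 + 3·96 + 4·23) / 14 = 584 / 14 ≈ 41.71

x ≈ 42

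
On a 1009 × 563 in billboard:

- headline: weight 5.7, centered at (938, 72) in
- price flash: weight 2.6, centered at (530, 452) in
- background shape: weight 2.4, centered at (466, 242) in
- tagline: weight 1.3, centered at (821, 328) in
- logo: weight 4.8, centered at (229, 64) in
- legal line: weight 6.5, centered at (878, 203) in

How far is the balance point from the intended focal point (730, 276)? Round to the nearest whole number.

≈ 110 in

Weights sum to 5.7 + 2.6 + 2.4 + 1.3 + 4.8 + 6.5 = 23.3.
x-moment: 5.7·938 + 2.6·530 + 2.4·466 + 1.3·821 + 4.8·229 + 6.5·878 = 15716.5; centroid 15716.5/23.3 ≈ 674.53.
y-moment: 5.7·72 + 2.6·452 + 2.4·242 + 1.3·328 + 4.8·64 + 6.5·203 = 4219.5; centroid 4219.5/23.3 ≈ 181.09.
Relative to (730, 276): Δ = (-55.47, -94.91); |Δ| = √(-55.47² + -94.91²) ≈ 109.93.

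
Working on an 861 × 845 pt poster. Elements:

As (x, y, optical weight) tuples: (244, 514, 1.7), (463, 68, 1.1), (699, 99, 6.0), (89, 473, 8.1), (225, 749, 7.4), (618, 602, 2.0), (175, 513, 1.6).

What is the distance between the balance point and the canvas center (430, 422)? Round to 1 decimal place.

Σw = 1.7 + 1.1 + 6.0 + 8.1 + 7.4 + 2.0 + 1.6 = 27.9.
x: moment 9020.0 / weight 27.9 ≈ 323.30
y: moment 12941.3 / weight 27.9 ≈ 463.85
Relative to (430, 422): Δ = (-106.70, 41.85); |Δ| = √(-106.70² + 41.85²) ≈ 114.61.

≈ 114.6 pt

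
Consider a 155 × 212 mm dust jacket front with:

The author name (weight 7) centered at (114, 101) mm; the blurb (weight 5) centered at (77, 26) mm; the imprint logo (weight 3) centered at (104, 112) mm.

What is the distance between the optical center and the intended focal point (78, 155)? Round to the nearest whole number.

≈ 80 mm

Weights sum to 7 + 5 + 3 = 15.
x-moment: 7·114 + 5·77 + 3·104 = 1495; centroid 1495/15 ≈ 99.67.
y-moment: 7·101 + 5·26 + 3·112 = 1173; centroid 1173/15 ≈ 78.20.
From (78, 155): dx = 21.67, dy = -76.80, so the distance is √(dx²+dy²) ≈ 79.80.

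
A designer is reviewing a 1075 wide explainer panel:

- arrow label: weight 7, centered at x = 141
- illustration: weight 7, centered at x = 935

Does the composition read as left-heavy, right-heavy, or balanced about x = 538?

Σw = 7 + 7 = 14.
Σw·x = 7·141 + 7·935 = 7532, so x̄ = 7532/14 ≈ 538.00.
538.00 = 538 exactly: balanced.

balanced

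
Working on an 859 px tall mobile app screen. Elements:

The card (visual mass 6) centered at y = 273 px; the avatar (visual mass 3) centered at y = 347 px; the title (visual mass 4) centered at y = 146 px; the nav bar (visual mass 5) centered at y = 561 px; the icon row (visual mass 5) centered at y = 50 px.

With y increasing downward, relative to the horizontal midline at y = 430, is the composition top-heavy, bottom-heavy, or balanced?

Σw = 6 + 3 + 4 + 5 + 5 = 23.
y: (6·273 + 3·347 + 4·146 + 5·561 + 5·50) / 23 = 6318 / 23 ≈ 274.70
274.7 lies above (smaller y than) the midline 430, so the layout is top-heavy.

top-heavy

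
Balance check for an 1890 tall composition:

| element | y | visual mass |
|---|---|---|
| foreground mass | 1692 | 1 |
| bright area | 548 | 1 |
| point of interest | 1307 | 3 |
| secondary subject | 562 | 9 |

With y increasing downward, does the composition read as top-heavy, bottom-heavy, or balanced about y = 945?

Total weight = 1 + 1 + 3 + 9 = 14.
y: (1·1692 + 1·548 + 3·1307 + 9·562) / 14 = 11219 / 14 ≈ 801.36
801.4 lies above (smaller y than) the midline 945, so the layout is top-heavy.

top-heavy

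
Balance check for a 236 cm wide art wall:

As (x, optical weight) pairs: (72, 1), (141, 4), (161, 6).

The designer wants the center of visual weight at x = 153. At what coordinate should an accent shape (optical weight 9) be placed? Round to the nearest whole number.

x ≈ 162

After adding the accent shape, total weight = 1 + 4 + 6 + 9 = 20.
Along x: (1602 + 9·x) / 20 = 153 (existing moment 1·72 + 4·141 + 6·161 = 1602) ⇒ x = (3060 − 1602) / 9 ≈ 162.00.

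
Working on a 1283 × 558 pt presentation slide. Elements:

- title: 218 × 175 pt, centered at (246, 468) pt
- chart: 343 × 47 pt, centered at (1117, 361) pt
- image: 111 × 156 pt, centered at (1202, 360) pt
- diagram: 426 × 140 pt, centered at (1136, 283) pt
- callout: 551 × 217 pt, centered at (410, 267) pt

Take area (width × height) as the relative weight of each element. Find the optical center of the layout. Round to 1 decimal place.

Taking area as weight: title 218·175 = 38150, chart 343·47 = 16121, image 111·156 = 17316, diagram 426·140 = 59640, callout 551·217 = 119567. Sum 250794.
x-moment: 38150·246 + 16121·1117 + 17316·1202 + 59640·1136 + 119567·410 = 164979399; centroid 164979399/250794 ≈ 657.83.
y-moment: 38150·468 + 16121·361 + 17316·360 + 59640·283 + 119567·267 = 78710150; centroid 78710150/250794 ≈ 313.84.

(657.8, 313.8)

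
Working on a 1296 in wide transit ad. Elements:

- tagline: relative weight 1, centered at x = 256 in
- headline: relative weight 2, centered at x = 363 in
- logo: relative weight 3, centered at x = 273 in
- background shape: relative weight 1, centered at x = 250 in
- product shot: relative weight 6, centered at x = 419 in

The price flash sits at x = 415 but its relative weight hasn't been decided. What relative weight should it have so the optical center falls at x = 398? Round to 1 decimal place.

w ≈ 35.8

Fixed elements: Σw = 1 + 2 + 3 + 1 + 6 = 13, Σw·x = 1·256 + 2·363 + 3·273 + 1·250 + 6·419 = 4565.
Set Σw·x/Σw = 398: (4565 + 415w) = 398·(13 + w).
Rearranging, w·(415 − 398) = 398·13 − 4565 = 609, so w ≈ 609/17 = 35.82.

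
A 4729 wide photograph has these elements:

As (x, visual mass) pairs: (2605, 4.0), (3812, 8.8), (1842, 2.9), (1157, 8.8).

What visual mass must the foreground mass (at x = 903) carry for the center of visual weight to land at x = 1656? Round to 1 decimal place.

w ≈ 25.1

Fixed elements: Σw = 4.0 + 8.8 + 2.9 + 8.8 = 24.5, Σw·x = 4.0·2605 + 8.8·3812 + 2.9·1842 + 8.8·1157 = 59489.0.
Set Σw·x/Σw = 1656: (59489.0 + 903w) = 1656·(24.5 + w).
Rearranging, w·(903 − 1656) = 1656·24.5 − 59489.0 = -18917.0, so w ≈ -18917.0/-753 = 25.12.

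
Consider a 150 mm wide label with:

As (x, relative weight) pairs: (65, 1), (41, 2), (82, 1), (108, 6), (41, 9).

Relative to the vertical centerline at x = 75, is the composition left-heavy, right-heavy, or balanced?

left-heavy

Total weight = 1 + 2 + 1 + 6 + 9 = 19.
x: (1·65 + 2·41 + 1·82 + 6·108 + 9·41) / 19 = 1246 / 19 ≈ 65.58
65.6 lies left of the midline 75, so the layout is left-heavy.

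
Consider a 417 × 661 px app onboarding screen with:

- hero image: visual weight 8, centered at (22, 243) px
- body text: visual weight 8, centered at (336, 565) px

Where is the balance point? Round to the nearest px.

Total weight = 8 + 8 = 16.
Σw·x = 8·22 + 8·336 = 2864, so x̄ = 2864/16 ≈ 179.00.
Σw·y = 8·243 + 8·565 = 6464, so ȳ = 6464/16 ≈ 404.00.

(179, 404)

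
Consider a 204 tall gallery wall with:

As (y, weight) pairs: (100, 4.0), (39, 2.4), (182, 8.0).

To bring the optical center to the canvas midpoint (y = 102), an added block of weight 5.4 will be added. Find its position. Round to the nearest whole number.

After adding the added block, total weight = 4.0 + 2.4 + 8.0 + 5.4 = 19.8.
y: target moment 19.8×102 = 2019.6; current 4.0·100 + 2.4·39 + 8.0·182 = 1949.6; the added block supplies 70.0, so y = 70.0/5.4 ≈ 12.96.

y ≈ 13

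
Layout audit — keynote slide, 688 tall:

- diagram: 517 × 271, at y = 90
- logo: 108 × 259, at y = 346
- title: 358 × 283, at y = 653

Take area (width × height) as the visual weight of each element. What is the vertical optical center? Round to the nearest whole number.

Areas → weights: diagram 517·271 = 140107, logo 108·259 = 27972, title 358·283 = 101314; Σw = 269393.
y: (140107·90 + 27972·346 + 101314·653) / 269393 = 88445984 / 269393 ≈ 328.32

y ≈ 328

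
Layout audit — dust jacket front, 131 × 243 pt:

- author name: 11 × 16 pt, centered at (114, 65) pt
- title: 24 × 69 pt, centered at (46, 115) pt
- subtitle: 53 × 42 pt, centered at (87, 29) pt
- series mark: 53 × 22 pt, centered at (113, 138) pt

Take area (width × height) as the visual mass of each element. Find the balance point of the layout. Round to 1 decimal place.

(80.7, 81.8)

Areas → weights: author name 11·16 = 176, title 24·69 = 1656, subtitle 53·42 = 2226, series mark 53·22 = 1166; Σw = 5224.
x: (176·114 + 1656·46 + 2226·87 + 1166·113) / 5224 = 421660 / 5224 ≈ 80.72
y: (176·65 + 1656·115 + 2226·29 + 1166·138) / 5224 = 427342 / 5224 ≈ 81.80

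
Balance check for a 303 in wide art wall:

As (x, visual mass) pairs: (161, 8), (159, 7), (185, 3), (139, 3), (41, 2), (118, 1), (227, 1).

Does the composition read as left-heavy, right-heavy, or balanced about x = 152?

Total weight = 8 + 7 + 3 + 3 + 2 + 1 + 1 = 25.
x: (8·161 + 7·159 + 3·185 + 3·139 + 2·41 + 1·118 + 1·227) / 25 = 3800 / 25 ≈ 152.00
The centroid 152.00 matches the midline at 152, so the layout is balanced.

balanced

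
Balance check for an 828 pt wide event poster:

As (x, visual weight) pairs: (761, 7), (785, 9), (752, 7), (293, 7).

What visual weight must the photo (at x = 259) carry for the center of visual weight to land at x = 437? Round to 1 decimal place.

w ≈ 37.1

Fixed elements: Σw = 7 + 9 + 7 + 7 = 30, Σw·x = 7·761 + 9·785 + 7·752 + 7·293 = 19707.
For the centroid to hit 437: (19707 + w·259) / (30 + w) = 437.
Rearranging, w·(259 − 437) = 437·30 − 19707 = -6597, so w ≈ -6597/-178 = 37.06.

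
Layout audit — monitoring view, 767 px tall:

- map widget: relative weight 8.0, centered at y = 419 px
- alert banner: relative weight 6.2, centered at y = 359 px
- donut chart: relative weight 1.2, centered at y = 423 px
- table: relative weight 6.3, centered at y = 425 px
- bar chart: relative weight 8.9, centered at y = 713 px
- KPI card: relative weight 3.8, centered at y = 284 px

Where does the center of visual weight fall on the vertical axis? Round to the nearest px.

Total weight = 8.0 + 6.2 + 1.2 + 6.3 + 8.9 + 3.8 = 34.4.
y: moment 16187.8 / weight 34.4 ≈ 470.58

y ≈ 471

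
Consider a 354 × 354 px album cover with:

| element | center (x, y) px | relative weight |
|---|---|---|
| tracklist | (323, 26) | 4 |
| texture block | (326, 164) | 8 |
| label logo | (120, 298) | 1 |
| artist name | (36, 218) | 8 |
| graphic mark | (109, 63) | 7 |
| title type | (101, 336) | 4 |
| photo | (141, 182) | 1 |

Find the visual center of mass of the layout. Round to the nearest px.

Total weight = 4 + 8 + 1 + 8 + 7 + 4 + 1 = 33.
Σw·x = 5616; x̄ = 5616/33 ≈ 170.18.
y: moment 5425 / weight 33 ≈ 164.39

(170, 164)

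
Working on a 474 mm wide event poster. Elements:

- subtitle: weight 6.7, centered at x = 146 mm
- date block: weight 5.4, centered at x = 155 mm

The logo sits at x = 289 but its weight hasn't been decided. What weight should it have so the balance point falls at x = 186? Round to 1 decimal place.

w ≈ 4.2

Existing Σw = 12.1 (6.7 + 5.4); existing moment 6.7·146 + 5.4·155 = 1815.2.
For the centroid to hit 186: (1815.2 + w·289) / (12.1 + w) = 186.
Solving: w = (186·12.1 − 1815.2) / (289 − 186) = 435.4 / 103 ≈ 4.23.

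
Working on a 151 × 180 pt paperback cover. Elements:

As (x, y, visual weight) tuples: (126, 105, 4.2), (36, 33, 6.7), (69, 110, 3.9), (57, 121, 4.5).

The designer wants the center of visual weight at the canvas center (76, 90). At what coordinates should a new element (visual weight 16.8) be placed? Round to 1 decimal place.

(86.2, 96.0)

New total weight: (4.2 + 6.7 + 3.9 + 4.5) + 16.8 = 36.1.
x: target moment 36.1×76 = 2743.6; current 4.2·126 + 6.7·36 + 3.9·69 + 4.5·57 = 1296.0; the new element supplies 1447.6, so x = 1447.6/16.8 ≈ 86.17.
y: target moment 36.1×90 = 3249.0; current 4.2·105 + 6.7·33 + 3.9·110 + 4.5·121 = 1635.6; the new element supplies 1613.4, so y = 1613.4/16.8 ≈ 96.04.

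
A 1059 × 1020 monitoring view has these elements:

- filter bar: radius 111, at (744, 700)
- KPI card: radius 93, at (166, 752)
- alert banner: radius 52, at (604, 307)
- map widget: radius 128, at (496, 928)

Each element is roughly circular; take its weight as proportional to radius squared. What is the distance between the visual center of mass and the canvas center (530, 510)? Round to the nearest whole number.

≈ 269

r² weights: filter bar 111² = 12321, KPI card 93² = 8649, alert banner 52² = 2704, map widget 128² = 16384. Total = 40058.
x-moment: 12321·744 + 8649·166 + 2704·604 + 16384·496 = 20362238; centroid 20362238/40058 ≈ 508.32.
y-moment: 12321·700 + 8649·752 + 2704·307 + 16384·928 = 31163228; centroid 31163228/40058 ≈ 777.95.
Relative to (530, 510): Δ = (-21.68, 267.95); |Δ| = √(-21.68² + 267.95²) ≈ 268.83.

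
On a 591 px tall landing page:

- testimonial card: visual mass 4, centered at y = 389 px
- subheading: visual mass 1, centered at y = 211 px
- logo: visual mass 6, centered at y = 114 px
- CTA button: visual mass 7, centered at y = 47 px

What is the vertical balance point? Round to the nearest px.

Total weight = 4 + 1 + 6 + 7 = 18.
y-moment: 4·389 + 1·211 + 6·114 + 7·47 = 2780; centroid 2780/18 ≈ 154.44.

y ≈ 154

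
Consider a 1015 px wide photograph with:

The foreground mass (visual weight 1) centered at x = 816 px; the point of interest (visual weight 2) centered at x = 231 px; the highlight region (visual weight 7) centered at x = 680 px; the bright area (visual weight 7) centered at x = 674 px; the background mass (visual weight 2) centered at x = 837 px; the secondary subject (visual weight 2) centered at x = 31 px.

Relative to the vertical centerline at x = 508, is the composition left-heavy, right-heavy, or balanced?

right-heavy

Σw = 1 + 2 + 7 + 7 + 2 + 2 = 21.
x-moment: 1·816 + 2·231 + 7·680 + 7·674 + 2·837 + 2·31 = 12492; centroid 12492/21 ≈ 594.86.
594.9 lies right of the midline 508, so the layout is right-heavy.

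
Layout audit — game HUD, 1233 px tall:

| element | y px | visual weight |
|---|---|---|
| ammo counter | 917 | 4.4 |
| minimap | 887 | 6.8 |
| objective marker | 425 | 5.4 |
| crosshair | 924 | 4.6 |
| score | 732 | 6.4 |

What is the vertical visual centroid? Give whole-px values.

y ≈ 772

Weights sum to 4.4 + 6.8 + 5.4 + 4.6 + 6.4 = 27.6.
Σw·y = 4.4·917 + 6.8·887 + 5.4·425 + 4.6·924 + 6.4·732 = 21296.6, so ȳ = 21296.6/27.6 ≈ 771.62.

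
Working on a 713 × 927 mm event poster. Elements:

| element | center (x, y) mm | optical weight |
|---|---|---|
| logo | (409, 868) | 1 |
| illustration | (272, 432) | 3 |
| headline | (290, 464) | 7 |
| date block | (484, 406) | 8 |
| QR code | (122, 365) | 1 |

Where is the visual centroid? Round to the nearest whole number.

(362, 451)

Σw = 1 + 3 + 7 + 8 + 1 = 20.
x-moment: 1·409 + 3·272 + 7·290 + 8·484 + 1·122 = 7249; centroid 7249/20 ≈ 362.45.
y-moment: 1·868 + 3·432 + 7·464 + 8·406 + 1·365 = 9025; centroid 9025/20 ≈ 451.25.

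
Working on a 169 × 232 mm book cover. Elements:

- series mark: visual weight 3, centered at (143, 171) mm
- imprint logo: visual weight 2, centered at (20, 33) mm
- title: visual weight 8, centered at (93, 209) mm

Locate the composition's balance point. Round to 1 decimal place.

(93.3, 173.2)

Weights sum to 3 + 2 + 8 = 13.
Σw·x = 3·143 + 2·20 + 8·93 = 1213, so x̄ = 1213/13 ≈ 93.31.
Σw·y = 3·171 + 2·33 + 8·209 = 2251, so ȳ = 2251/13 ≈ 173.15.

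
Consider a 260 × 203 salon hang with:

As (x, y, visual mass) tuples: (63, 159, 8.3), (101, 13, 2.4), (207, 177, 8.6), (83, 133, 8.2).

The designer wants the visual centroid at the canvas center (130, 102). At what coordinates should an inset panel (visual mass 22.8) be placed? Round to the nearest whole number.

After adding the inset panel, total weight = 8.3 + 2.4 + 8.6 + 8.2 + 22.8 = 50.3.
x: need Σw·x = 50.3·130 = 6539.0. Existing = 8.3·63 + 2.4·101 + 8.6·207 + 8.2·83 = 3226.1. Remainder 3312.9 / 22.8 ≈ 145.30.
y: need Σw·y = 50.3·102 = 5130.6. Existing = 8.3·159 + 2.4·13 + 8.6·177 + 8.2·133 = 3963.7. Remainder 1166.9 / 22.8 ≈ 51.18.

(145, 51)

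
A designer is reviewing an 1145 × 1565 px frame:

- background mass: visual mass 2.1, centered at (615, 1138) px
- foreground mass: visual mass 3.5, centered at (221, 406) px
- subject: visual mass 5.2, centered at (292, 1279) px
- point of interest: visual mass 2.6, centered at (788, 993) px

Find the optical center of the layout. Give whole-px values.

Σw = 2.1 + 3.5 + 5.2 + 2.6 = 13.4.
Σw·x = 2.1·615 + 3.5·221 + 5.2·292 + 2.6·788 = 5632.2, so x̄ = 5632.2/13.4 ≈ 420.31.
Σw·y = 2.1·1138 + 3.5·406 + 5.2·1279 + 2.6·993 = 13043.4, so ȳ = 13043.4/13.4 ≈ 973.39.

(420, 973)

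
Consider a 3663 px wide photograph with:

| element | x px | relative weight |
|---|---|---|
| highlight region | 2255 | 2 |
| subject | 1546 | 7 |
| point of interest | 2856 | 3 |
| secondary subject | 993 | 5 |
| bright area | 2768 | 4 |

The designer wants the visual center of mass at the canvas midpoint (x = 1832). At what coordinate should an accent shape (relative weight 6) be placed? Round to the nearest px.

New total weight: (2 + 7 + 3 + 5 + 4) + 6 = 27.
x: need Σw·x = 27·1832 = 49464. Existing = 2·2255 + 7·1546 + 3·2856 + 5·993 + 4·2768 = 39937. Remainder 9527 / 6 ≈ 1587.83.

x ≈ 1588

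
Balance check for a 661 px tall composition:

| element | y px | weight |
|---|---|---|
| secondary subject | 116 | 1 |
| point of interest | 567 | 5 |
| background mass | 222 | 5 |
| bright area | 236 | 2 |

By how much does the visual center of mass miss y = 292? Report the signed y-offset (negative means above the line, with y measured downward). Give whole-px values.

≈ 57 px

Total weight = 1 + 5 + 5 + 2 = 13.
y-moment: 1·116 + 5·567 + 5·222 + 2·236 = 4533; centroid 4533/13 ≈ 348.69.
Offset from y = 292: 348.69 − 292 ≈ 56.69.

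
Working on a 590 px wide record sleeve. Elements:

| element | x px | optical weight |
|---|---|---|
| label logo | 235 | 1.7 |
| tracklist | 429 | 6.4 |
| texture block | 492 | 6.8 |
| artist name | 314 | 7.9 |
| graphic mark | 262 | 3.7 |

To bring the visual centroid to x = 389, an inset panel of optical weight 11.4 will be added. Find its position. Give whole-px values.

x ≈ 421

With the inset panel, Σw becomes 1.7 + 6.4 + 6.8 + 7.9 + 3.7 + 11.4 = 37.9.
x: need Σw·x = 37.9·389 = 14743.1. Existing = 1.7·235 + 6.4·429 + 6.8·492 + 7.9·314 + 3.7·262 = 9940.7. Remainder 4802.4 / 11.4 ≈ 421.26.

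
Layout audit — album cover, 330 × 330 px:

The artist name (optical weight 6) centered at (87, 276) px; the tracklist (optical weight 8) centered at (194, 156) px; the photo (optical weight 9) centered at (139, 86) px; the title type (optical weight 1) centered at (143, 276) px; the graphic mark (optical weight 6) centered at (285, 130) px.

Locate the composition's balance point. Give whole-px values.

Σw = 6 + 8 + 9 + 1 + 6 = 30.
x-moment: 6·87 + 8·194 + 9·139 + 1·143 + 6·285 = 5178; centroid 5178/30 ≈ 172.60.
y-moment: 6·276 + 8·156 + 9·86 + 1·276 + 6·130 = 4734; centroid 4734/30 ≈ 157.80.

(173, 158)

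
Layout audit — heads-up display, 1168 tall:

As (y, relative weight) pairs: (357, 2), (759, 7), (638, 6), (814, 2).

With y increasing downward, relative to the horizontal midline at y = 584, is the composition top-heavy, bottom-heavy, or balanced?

bottom-heavy

Weights sum to 2 + 7 + 6 + 2 = 17.
Σw·y = 2·357 + 7·759 + 6·638 + 2·814 = 11483, so ȳ = 11483/17 ≈ 675.47.
Since 675.5 is below (larger y than) 584, the composition reads bottom-heavy.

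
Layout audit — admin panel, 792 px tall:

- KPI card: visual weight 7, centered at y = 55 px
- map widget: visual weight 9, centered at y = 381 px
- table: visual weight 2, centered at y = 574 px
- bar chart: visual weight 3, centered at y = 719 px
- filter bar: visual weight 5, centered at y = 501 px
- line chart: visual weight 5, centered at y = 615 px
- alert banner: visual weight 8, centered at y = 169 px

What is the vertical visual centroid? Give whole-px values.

y ≈ 360

Total weight = 7 + 9 + 2 + 3 + 5 + 5 + 8 = 39.
Σw·y = 7·55 + 9·381 + 2·574 + 3·719 + 5·501 + 5·615 + 8·169 = 14051, so ȳ = 14051/39 ≈ 360.28.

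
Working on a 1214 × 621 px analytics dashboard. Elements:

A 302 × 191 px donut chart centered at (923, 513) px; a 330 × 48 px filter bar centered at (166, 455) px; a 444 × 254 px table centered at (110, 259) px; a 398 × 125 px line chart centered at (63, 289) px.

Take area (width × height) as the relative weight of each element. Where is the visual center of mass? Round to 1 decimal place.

Areas: donut chart 302·191 = 57682, filter bar 330·48 = 15840, table 444·254 = 112776, line chart 398·125 = 49750. Total weight = 236048.
x: (57682·923 + 15840·166 + 112776·110 + 49750·63) / 236048 = 71409536 / 236048 ≈ 302.52
y: (57682·513 + 15840·455 + 112776·259 + 49750·289) / 236048 = 80384800 / 236048 ≈ 340.54

(302.5, 340.5)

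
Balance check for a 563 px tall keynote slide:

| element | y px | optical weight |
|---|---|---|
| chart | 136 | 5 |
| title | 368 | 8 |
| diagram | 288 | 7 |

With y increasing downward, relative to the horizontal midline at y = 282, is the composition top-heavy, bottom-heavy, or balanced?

balanced

Weights sum to 5 + 8 + 7 = 20.
Σw·y = 5·136 + 8·368 + 7·288 = 5640, so ȳ = 5640/20 ≈ 282.00.
That equals the midline 282 — balanced.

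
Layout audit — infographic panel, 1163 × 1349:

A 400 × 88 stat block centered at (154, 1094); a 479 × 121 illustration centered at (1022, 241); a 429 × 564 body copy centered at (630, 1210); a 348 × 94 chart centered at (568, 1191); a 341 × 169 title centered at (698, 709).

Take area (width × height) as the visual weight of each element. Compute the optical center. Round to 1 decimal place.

Taking area as weight: stat block 400·88 = 35200, illustration 479·121 = 57959, body copy 429·564 = 241956, chart 348·94 = 32712, title 341·169 = 57629. Sum 425456.
Σw·x = 35200·154 + 57959·1022 + 241956·630 + 32712·568 + 57629·698 = 275892636, so x̄ = 275892636/425456 ≈ 648.46.
Σw·y = 35200·1094 + 57959·241 + 241956·1210 + 32712·1191 + 57629·709 = 425062632, so ȳ = 425062632/425456 ≈ 999.08.

(648.5, 999.1)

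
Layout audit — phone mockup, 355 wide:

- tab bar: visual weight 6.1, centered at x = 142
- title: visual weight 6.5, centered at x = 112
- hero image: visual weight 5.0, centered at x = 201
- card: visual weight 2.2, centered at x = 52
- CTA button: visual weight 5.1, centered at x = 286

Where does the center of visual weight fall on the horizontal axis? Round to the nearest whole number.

Σw = 6.1 + 6.5 + 5.0 + 2.2 + 5.1 = 24.9.
Σw·x = 6.1·142 + 6.5·112 + 5.0·201 + 2.2·52 + 5.1·286 = 4172.2, so x̄ = 4172.2/24.9 ≈ 167.56.

x ≈ 168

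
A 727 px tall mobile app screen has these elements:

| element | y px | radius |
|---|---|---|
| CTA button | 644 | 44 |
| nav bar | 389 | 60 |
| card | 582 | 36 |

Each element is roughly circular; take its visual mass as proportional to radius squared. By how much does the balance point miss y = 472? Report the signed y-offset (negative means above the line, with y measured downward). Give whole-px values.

Weights ∝ r²: CTA button 44² = 1936, nav bar 60² = 3600, card 36² = 1296; Σw = 6832.
y: (1936·644 + 3600·389 + 1296·582) / 6832 = 3401456 / 6832 ≈ 497.87
Against y = 472, that's 497.87 − 472 = 25.87.

≈ 26 px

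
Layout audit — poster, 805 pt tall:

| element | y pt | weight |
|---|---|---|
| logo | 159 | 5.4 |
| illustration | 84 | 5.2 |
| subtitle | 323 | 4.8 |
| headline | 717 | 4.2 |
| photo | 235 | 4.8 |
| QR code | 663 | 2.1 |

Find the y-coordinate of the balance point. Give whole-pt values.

Σw = 5.4 + 5.2 + 4.8 + 4.2 + 4.8 + 2.1 = 26.5.
y-moment: 5.4·159 + 5.2·84 + 4.8·323 + 4.2·717 + 4.8·235 + 2.1·663 = 8377.5; centroid 8377.5/26.5 ≈ 316.13.

y ≈ 316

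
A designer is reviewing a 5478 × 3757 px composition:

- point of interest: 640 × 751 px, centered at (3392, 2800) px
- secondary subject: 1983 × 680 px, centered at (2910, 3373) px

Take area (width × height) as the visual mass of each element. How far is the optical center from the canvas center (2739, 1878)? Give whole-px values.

Areas → weights: point of interest 640·751 = 480640, secondary subject 1983·680 = 1348440; Σw = 1829080.
Σw·x = 480640·3392 + 1348440·2910 = 5554291280, so x̄ = 5554291280/1829080 ≈ 3036.66.
Σw·y = 480640·2800 + 1348440·3373 = 5894080120, so ȳ = 5894080120/1829080 ≈ 3222.43.
Relative to (2739, 1878): Δ = (297.66, 1344.43); |Δ| = √(297.66² + 1344.43²) ≈ 1376.99.

≈ 1377 px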